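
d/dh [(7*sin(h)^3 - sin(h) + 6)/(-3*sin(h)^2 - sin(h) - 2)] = (-21*sin(h)^4 - 14*sin(h)^3 - 45*sin(h)^2 + 36*sin(h) + 8)*cos(h)/(3*sin(h)^2 + sin(h) + 2)^2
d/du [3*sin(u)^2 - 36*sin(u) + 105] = 6*(sin(u) - 6)*cos(u)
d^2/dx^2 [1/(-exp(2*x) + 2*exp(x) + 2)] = 2*(4*(1 - exp(x))^2*exp(x) + (2*exp(x) - 1)*(-exp(2*x) + 2*exp(x) + 2))*exp(x)/(-exp(2*x) + 2*exp(x) + 2)^3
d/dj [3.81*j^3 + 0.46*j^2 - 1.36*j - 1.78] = 11.43*j^2 + 0.92*j - 1.36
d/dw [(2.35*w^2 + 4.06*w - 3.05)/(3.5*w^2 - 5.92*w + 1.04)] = (-28.122*w^2 + 26.238*w - 13.8336)/(12.25*w^4 - 41.44*w^3 + 42.3264*w^2 - 12.3136*w + 1.0816)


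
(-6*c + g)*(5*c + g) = -30*c^2 - c*g + g^2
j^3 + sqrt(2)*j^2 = j^2*(j + sqrt(2))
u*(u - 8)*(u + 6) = u^3 - 2*u^2 - 48*u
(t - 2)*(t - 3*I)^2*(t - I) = t^4 - 2*t^3 - 7*I*t^3 - 15*t^2 + 14*I*t^2 + 30*t + 9*I*t - 18*I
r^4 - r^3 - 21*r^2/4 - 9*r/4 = r*(r - 3)*(r + 1/2)*(r + 3/2)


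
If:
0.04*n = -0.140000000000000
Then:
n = -3.50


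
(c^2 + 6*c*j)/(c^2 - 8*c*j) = (c + 6*j)/(c - 8*j)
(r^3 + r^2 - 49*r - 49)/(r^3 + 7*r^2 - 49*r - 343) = (r + 1)/(r + 7)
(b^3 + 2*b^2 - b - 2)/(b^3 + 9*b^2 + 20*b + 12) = (b - 1)/(b + 6)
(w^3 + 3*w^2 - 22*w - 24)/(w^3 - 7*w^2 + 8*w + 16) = (w + 6)/(w - 4)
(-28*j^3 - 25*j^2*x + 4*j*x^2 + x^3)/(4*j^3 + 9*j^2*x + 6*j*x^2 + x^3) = (-28*j^2 + 3*j*x + x^2)/(4*j^2 + 5*j*x + x^2)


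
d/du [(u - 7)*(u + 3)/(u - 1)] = (u^2 - 2*u + 25)/(u^2 - 2*u + 1)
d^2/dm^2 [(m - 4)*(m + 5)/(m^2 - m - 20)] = 4*(m^3 + 60*m - 20)/(m^6 - 3*m^5 - 57*m^4 + 119*m^3 + 1140*m^2 - 1200*m - 8000)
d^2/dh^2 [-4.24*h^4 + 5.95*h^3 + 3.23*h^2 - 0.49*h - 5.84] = -50.88*h^2 + 35.7*h + 6.46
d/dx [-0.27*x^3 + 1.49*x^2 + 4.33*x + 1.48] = -0.81*x^2 + 2.98*x + 4.33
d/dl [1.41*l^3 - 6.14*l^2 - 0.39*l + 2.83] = 4.23*l^2 - 12.28*l - 0.39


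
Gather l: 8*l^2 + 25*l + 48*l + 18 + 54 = 8*l^2 + 73*l + 72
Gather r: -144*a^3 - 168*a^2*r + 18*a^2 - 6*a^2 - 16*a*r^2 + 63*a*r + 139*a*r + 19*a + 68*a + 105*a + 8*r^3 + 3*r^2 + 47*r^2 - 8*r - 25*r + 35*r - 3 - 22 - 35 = -144*a^3 + 12*a^2 + 192*a + 8*r^3 + r^2*(50 - 16*a) + r*(-168*a^2 + 202*a + 2) - 60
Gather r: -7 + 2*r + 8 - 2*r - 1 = 0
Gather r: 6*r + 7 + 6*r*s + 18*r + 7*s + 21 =r*(6*s + 24) + 7*s + 28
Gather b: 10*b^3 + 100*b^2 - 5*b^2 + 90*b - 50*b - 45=10*b^3 + 95*b^2 + 40*b - 45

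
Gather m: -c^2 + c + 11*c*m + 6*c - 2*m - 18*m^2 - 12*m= -c^2 + 7*c - 18*m^2 + m*(11*c - 14)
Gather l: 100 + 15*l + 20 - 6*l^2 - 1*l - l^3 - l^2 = -l^3 - 7*l^2 + 14*l + 120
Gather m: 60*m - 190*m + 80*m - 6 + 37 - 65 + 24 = -50*m - 10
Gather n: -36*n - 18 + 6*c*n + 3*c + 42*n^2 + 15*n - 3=3*c + 42*n^2 + n*(6*c - 21) - 21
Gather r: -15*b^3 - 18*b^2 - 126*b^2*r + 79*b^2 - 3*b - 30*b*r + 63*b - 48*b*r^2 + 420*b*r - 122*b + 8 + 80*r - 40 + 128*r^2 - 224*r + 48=-15*b^3 + 61*b^2 - 62*b + r^2*(128 - 48*b) + r*(-126*b^2 + 390*b - 144) + 16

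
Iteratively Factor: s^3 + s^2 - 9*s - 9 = (s + 3)*(s^2 - 2*s - 3) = (s + 1)*(s + 3)*(s - 3)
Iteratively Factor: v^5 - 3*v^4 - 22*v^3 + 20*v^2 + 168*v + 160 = (v + 2)*(v^4 - 5*v^3 - 12*v^2 + 44*v + 80) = (v + 2)^2*(v^3 - 7*v^2 + 2*v + 40) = (v - 5)*(v + 2)^2*(v^2 - 2*v - 8) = (v - 5)*(v + 2)^3*(v - 4)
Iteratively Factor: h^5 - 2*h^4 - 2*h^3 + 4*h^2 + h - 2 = (h - 1)*(h^4 - h^3 - 3*h^2 + h + 2) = (h - 1)*(h + 1)*(h^3 - 2*h^2 - h + 2) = (h - 1)*(h + 1)^2*(h^2 - 3*h + 2) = (h - 2)*(h - 1)*(h + 1)^2*(h - 1)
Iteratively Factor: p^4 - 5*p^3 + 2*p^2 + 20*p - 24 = (p - 2)*(p^3 - 3*p^2 - 4*p + 12) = (p - 2)^2*(p^2 - p - 6) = (p - 2)^2*(p + 2)*(p - 3)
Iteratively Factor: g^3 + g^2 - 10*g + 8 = (g - 1)*(g^2 + 2*g - 8) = (g - 2)*(g - 1)*(g + 4)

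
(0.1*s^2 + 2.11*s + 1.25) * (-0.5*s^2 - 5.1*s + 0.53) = -0.05*s^4 - 1.565*s^3 - 11.333*s^2 - 5.2567*s + 0.6625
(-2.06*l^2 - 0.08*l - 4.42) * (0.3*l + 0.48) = -0.618*l^3 - 1.0128*l^2 - 1.3644*l - 2.1216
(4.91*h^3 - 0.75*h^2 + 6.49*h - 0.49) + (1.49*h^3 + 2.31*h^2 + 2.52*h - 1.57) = 6.4*h^3 + 1.56*h^2 + 9.01*h - 2.06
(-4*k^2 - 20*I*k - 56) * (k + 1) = -4*k^3 - 4*k^2 - 20*I*k^2 - 56*k - 20*I*k - 56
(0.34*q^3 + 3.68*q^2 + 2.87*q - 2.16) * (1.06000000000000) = 0.3604*q^3 + 3.9008*q^2 + 3.0422*q - 2.2896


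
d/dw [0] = 0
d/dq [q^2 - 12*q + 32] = 2*q - 12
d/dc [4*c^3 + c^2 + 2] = 2*c*(6*c + 1)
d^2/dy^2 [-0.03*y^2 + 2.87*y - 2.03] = -0.0600000000000000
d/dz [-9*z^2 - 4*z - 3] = -18*z - 4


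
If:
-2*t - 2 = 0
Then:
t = -1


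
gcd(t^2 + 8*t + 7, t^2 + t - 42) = t + 7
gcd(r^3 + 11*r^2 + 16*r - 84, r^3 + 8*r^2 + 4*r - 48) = r^2 + 4*r - 12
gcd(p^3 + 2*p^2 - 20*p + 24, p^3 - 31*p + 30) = p + 6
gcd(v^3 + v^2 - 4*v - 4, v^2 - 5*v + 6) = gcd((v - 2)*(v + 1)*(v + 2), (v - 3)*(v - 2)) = v - 2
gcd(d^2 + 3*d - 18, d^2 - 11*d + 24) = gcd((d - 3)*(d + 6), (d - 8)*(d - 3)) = d - 3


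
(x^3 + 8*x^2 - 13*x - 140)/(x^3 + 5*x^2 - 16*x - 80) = (x + 7)/(x + 4)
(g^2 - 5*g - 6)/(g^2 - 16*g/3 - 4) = 3*(g + 1)/(3*g + 2)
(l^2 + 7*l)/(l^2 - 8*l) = (l + 7)/(l - 8)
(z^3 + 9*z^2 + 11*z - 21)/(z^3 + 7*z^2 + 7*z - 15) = (z + 7)/(z + 5)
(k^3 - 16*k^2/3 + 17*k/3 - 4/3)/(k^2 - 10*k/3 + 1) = (k^2 - 5*k + 4)/(k - 3)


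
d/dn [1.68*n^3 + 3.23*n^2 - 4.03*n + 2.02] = 5.04*n^2 + 6.46*n - 4.03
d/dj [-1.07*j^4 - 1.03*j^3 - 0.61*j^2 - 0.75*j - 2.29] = -4.28*j^3 - 3.09*j^2 - 1.22*j - 0.75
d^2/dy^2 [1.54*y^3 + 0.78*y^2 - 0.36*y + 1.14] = 9.24*y + 1.56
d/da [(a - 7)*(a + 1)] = 2*a - 6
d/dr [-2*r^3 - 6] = -6*r^2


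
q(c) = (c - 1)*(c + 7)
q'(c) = 2*c + 6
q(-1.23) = -12.87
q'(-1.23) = 3.54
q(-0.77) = -11.03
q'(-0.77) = 4.46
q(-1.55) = -13.90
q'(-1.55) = 2.90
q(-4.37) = -14.12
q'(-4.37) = -2.74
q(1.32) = 2.66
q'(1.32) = 8.64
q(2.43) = 13.48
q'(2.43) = 10.86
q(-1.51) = -13.78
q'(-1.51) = 2.98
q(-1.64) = -14.15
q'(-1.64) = 2.72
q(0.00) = -7.00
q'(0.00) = 6.00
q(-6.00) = -7.00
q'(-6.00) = -6.00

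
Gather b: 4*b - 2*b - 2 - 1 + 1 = 2*b - 2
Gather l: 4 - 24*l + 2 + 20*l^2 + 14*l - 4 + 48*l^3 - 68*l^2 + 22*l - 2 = 48*l^3 - 48*l^2 + 12*l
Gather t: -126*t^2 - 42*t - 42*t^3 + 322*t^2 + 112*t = -42*t^3 + 196*t^2 + 70*t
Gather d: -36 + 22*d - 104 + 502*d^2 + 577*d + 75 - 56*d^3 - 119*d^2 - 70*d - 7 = -56*d^3 + 383*d^2 + 529*d - 72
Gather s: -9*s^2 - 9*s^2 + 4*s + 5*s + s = -18*s^2 + 10*s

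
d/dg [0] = 0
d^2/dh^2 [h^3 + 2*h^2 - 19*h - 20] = 6*h + 4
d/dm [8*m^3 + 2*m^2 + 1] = 4*m*(6*m + 1)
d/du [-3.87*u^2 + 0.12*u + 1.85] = 0.12 - 7.74*u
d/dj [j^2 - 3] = 2*j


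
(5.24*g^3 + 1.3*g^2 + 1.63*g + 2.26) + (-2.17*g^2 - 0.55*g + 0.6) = 5.24*g^3 - 0.87*g^2 + 1.08*g + 2.86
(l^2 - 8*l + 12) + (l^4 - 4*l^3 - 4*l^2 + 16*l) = l^4 - 4*l^3 - 3*l^2 + 8*l + 12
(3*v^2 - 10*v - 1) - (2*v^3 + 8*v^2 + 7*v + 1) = -2*v^3 - 5*v^2 - 17*v - 2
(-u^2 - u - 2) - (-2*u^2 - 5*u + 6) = u^2 + 4*u - 8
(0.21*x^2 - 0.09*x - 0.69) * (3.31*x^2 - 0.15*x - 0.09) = 0.6951*x^4 - 0.3294*x^3 - 2.2893*x^2 + 0.1116*x + 0.0621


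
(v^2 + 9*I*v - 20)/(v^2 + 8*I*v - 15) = (v + 4*I)/(v + 3*I)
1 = 1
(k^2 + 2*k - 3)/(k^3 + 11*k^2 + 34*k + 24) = (k^2 + 2*k - 3)/(k^3 + 11*k^2 + 34*k + 24)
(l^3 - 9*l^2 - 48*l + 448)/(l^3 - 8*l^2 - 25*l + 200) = (l^2 - l - 56)/(l^2 - 25)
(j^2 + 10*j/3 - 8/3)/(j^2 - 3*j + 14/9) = 3*(j + 4)/(3*j - 7)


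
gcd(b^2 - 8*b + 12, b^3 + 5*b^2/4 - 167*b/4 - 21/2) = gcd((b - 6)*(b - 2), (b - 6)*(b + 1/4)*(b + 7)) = b - 6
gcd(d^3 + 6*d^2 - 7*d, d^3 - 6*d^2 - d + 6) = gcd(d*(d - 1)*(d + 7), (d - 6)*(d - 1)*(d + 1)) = d - 1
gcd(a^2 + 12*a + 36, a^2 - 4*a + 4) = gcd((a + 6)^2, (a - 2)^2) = 1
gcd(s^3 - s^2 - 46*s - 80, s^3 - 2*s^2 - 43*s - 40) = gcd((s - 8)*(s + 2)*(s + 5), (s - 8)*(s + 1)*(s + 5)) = s^2 - 3*s - 40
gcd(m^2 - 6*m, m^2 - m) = m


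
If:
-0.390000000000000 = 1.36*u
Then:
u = -0.29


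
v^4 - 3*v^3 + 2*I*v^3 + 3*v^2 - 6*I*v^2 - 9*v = v*(v - 3)*(v - I)*(v + 3*I)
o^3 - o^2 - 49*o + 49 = (o - 7)*(o - 1)*(o + 7)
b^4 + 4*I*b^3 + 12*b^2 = b^2*(b - 2*I)*(b + 6*I)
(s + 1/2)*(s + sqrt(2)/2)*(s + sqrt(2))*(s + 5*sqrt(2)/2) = s^4 + s^3/2 + 4*sqrt(2)*s^3 + 2*sqrt(2)*s^2 + 17*s^2/2 + 5*sqrt(2)*s/2 + 17*s/4 + 5*sqrt(2)/4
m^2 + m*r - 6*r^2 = (m - 2*r)*(m + 3*r)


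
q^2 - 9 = (q - 3)*(q + 3)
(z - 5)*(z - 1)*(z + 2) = z^3 - 4*z^2 - 7*z + 10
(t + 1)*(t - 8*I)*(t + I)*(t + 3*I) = t^4 + t^3 - 4*I*t^3 + 29*t^2 - 4*I*t^2 + 29*t + 24*I*t + 24*I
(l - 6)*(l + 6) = l^2 - 36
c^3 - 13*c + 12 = (c - 3)*(c - 1)*(c + 4)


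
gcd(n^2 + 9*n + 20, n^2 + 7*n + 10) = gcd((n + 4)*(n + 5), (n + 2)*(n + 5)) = n + 5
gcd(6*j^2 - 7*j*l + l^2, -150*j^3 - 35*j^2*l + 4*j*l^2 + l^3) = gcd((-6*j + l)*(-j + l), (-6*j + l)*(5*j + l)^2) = 6*j - l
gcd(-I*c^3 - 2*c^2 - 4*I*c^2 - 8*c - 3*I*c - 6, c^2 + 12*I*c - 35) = 1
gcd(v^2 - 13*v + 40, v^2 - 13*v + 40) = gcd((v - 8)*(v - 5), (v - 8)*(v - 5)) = v^2 - 13*v + 40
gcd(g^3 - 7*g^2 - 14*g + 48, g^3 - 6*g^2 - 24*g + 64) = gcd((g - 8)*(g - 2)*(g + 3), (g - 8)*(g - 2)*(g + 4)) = g^2 - 10*g + 16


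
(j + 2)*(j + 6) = j^2 + 8*j + 12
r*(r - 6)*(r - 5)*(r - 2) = r^4 - 13*r^3 + 52*r^2 - 60*r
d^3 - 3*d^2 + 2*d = d*(d - 2)*(d - 1)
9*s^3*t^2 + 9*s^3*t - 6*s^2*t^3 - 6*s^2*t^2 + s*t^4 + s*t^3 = t*(-3*s + t)^2*(s*t + s)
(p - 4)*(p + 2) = p^2 - 2*p - 8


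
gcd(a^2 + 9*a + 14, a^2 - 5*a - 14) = a + 2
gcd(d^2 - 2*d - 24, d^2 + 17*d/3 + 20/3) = d + 4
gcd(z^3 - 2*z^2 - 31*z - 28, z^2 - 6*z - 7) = z^2 - 6*z - 7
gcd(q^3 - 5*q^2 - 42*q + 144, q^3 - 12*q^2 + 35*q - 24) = q^2 - 11*q + 24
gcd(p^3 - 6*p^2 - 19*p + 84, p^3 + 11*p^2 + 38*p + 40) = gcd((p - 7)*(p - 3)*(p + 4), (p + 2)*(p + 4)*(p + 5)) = p + 4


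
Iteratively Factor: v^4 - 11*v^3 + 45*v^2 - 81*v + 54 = (v - 2)*(v^3 - 9*v^2 + 27*v - 27) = (v - 3)*(v - 2)*(v^2 - 6*v + 9) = (v - 3)^2*(v - 2)*(v - 3)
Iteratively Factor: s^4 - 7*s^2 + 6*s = (s)*(s^3 - 7*s + 6) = s*(s - 1)*(s^2 + s - 6) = s*(s - 1)*(s + 3)*(s - 2)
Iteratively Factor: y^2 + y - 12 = (y + 4)*(y - 3)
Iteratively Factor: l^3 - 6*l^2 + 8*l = (l)*(l^2 - 6*l + 8) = l*(l - 2)*(l - 4)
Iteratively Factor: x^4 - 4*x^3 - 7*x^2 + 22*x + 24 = (x + 2)*(x^3 - 6*x^2 + 5*x + 12) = (x - 4)*(x + 2)*(x^2 - 2*x - 3) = (x - 4)*(x + 1)*(x + 2)*(x - 3)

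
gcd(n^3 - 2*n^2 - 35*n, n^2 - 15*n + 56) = n - 7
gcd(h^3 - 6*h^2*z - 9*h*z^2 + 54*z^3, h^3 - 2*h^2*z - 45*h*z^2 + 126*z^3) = h^2 - 9*h*z + 18*z^2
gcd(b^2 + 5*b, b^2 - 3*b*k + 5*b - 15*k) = b + 5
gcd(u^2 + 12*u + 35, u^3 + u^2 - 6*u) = 1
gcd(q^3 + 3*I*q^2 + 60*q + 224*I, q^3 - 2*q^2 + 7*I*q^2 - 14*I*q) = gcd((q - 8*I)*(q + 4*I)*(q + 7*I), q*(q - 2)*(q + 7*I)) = q + 7*I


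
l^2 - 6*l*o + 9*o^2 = (l - 3*o)^2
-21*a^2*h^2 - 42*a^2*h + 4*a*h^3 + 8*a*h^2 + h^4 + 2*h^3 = h*(-3*a + h)*(7*a + h)*(h + 2)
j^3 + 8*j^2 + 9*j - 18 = (j - 1)*(j + 3)*(j + 6)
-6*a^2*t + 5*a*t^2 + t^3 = t*(-a + t)*(6*a + t)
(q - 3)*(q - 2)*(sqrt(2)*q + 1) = sqrt(2)*q^3 - 5*sqrt(2)*q^2 + q^2 - 5*q + 6*sqrt(2)*q + 6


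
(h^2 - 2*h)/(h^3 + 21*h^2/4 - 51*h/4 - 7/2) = 4*h/(4*h^2 + 29*h + 7)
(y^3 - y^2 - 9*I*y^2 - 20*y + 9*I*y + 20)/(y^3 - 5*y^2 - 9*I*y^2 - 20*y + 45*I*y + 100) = (y - 1)/(y - 5)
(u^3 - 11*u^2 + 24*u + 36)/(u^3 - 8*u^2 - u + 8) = (u^2 - 12*u + 36)/(u^2 - 9*u + 8)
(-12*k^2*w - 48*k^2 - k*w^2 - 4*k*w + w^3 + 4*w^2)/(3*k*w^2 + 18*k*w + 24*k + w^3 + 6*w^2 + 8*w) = (-4*k + w)/(w + 2)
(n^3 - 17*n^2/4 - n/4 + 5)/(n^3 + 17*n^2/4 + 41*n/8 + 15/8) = 2*(4*n^2 - 21*n + 20)/(8*n^2 + 26*n + 15)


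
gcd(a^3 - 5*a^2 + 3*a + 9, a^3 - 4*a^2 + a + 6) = a^2 - 2*a - 3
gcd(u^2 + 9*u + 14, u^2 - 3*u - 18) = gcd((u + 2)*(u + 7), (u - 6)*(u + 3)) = 1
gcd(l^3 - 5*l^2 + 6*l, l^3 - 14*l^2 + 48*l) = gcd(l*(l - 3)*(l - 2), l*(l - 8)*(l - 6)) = l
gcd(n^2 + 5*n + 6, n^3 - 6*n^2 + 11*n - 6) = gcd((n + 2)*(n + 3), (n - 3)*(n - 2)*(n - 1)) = 1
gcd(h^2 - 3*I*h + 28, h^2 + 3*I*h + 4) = h + 4*I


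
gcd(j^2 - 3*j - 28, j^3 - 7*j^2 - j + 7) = j - 7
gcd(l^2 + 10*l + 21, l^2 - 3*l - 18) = l + 3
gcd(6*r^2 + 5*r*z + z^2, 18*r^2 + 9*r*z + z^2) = 3*r + z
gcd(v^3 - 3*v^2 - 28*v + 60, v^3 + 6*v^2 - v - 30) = v^2 + 3*v - 10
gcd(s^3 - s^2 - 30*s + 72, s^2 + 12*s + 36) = s + 6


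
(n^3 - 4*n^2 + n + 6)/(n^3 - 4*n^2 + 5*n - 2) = (n^2 - 2*n - 3)/(n^2 - 2*n + 1)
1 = 1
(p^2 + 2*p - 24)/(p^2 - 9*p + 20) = (p + 6)/(p - 5)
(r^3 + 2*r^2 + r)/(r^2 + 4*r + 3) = r*(r + 1)/(r + 3)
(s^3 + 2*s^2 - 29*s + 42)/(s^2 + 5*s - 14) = s - 3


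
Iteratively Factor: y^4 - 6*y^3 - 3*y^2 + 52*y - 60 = (y - 5)*(y^3 - y^2 - 8*y + 12) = (y - 5)*(y - 2)*(y^2 + y - 6) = (y - 5)*(y - 2)^2*(y + 3)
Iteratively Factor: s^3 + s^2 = (s + 1)*(s^2) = s*(s + 1)*(s)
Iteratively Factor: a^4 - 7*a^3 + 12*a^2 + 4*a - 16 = (a - 4)*(a^3 - 3*a^2 + 4) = (a - 4)*(a - 2)*(a^2 - a - 2) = (a - 4)*(a - 2)*(a + 1)*(a - 2)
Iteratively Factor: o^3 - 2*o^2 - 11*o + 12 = (o - 1)*(o^2 - o - 12) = (o - 4)*(o - 1)*(o + 3)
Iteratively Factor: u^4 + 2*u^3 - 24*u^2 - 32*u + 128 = (u - 2)*(u^3 + 4*u^2 - 16*u - 64) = (u - 2)*(u + 4)*(u^2 - 16) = (u - 2)*(u + 4)^2*(u - 4)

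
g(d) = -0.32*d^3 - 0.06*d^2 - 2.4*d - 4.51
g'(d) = -0.96*d^2 - 0.12*d - 2.4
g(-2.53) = 6.36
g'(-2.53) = -8.24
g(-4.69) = 38.44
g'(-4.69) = -22.95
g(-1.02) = -1.78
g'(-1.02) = -3.28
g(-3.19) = 12.92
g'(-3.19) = -11.79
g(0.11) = -4.78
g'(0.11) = -2.42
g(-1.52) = 0.12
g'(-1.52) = -4.44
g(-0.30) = -3.79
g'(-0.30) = -2.45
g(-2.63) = 7.21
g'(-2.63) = -8.72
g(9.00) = -264.25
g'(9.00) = -81.24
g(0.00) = -4.51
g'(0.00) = -2.40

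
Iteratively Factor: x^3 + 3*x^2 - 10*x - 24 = (x - 3)*(x^2 + 6*x + 8) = (x - 3)*(x + 2)*(x + 4)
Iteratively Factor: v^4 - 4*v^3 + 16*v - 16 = (v - 2)*(v^3 - 2*v^2 - 4*v + 8) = (v - 2)*(v + 2)*(v^2 - 4*v + 4) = (v - 2)^2*(v + 2)*(v - 2)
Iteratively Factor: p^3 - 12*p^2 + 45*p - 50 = (p - 5)*(p^2 - 7*p + 10) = (p - 5)*(p - 2)*(p - 5)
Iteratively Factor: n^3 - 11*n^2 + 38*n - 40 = (n - 4)*(n^2 - 7*n + 10) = (n - 4)*(n - 2)*(n - 5)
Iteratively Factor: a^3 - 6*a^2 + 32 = (a + 2)*(a^2 - 8*a + 16) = (a - 4)*(a + 2)*(a - 4)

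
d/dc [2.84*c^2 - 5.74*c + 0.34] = 5.68*c - 5.74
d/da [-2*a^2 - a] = -4*a - 1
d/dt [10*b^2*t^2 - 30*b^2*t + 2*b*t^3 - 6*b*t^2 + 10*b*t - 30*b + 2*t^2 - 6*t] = 20*b^2*t - 30*b^2 + 6*b*t^2 - 12*b*t + 10*b + 4*t - 6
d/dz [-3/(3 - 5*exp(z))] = -15*exp(z)/(5*exp(z) - 3)^2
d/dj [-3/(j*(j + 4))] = 6*(j + 2)/(j^2*(j + 4)^2)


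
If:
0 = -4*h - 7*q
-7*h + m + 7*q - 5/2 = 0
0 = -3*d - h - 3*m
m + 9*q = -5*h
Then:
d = 25/228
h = -35/152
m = -5/152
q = 5/38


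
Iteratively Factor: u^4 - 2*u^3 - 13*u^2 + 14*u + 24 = (u + 3)*(u^3 - 5*u^2 + 2*u + 8) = (u + 1)*(u + 3)*(u^2 - 6*u + 8) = (u - 2)*(u + 1)*(u + 3)*(u - 4)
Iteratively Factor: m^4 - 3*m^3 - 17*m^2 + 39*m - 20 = (m + 4)*(m^3 - 7*m^2 + 11*m - 5) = (m - 1)*(m + 4)*(m^2 - 6*m + 5) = (m - 5)*(m - 1)*(m + 4)*(m - 1)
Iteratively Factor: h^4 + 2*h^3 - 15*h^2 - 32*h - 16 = (h + 1)*(h^3 + h^2 - 16*h - 16) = (h + 1)*(h + 4)*(h^2 - 3*h - 4) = (h + 1)^2*(h + 4)*(h - 4)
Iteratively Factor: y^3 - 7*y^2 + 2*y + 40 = (y - 4)*(y^2 - 3*y - 10) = (y - 4)*(y + 2)*(y - 5)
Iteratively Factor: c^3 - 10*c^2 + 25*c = (c)*(c^2 - 10*c + 25) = c*(c - 5)*(c - 5)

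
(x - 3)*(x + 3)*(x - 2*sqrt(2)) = x^3 - 2*sqrt(2)*x^2 - 9*x + 18*sqrt(2)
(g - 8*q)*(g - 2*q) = g^2 - 10*g*q + 16*q^2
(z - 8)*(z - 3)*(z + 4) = z^3 - 7*z^2 - 20*z + 96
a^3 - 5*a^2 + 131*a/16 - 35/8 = (a - 2)*(a - 7/4)*(a - 5/4)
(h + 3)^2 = h^2 + 6*h + 9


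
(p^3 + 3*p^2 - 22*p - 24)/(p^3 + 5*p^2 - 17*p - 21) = (p^2 + 2*p - 24)/(p^2 + 4*p - 21)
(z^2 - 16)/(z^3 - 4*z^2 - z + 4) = (z + 4)/(z^2 - 1)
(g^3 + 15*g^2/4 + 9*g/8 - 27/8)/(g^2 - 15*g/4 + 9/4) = (2*g^2 + 9*g + 9)/(2*(g - 3))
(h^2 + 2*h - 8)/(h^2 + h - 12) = (h - 2)/(h - 3)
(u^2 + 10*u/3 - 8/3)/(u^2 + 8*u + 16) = (u - 2/3)/(u + 4)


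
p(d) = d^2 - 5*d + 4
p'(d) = 2*d - 5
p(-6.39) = 76.78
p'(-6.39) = -17.78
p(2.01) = -2.01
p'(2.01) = -0.98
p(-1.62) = 14.72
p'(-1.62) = -8.24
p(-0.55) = 7.05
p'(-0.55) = -6.10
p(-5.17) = 56.58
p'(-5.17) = -15.34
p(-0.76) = 8.38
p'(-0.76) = -6.52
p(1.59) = -1.42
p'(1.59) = -1.82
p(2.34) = -2.22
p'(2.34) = -0.32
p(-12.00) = 208.00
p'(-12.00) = -29.00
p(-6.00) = 70.00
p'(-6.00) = -17.00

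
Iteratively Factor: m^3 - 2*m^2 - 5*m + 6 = (m - 3)*(m^2 + m - 2) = (m - 3)*(m - 1)*(m + 2)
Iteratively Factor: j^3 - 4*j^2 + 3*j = (j - 1)*(j^2 - 3*j) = (j - 3)*(j - 1)*(j)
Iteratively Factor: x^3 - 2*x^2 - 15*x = (x + 3)*(x^2 - 5*x) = (x - 5)*(x + 3)*(x)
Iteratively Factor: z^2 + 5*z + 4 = (z + 1)*(z + 4)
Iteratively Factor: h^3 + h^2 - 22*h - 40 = (h - 5)*(h^2 + 6*h + 8) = (h - 5)*(h + 4)*(h + 2)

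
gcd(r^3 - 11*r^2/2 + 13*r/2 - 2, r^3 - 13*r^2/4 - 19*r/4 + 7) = r^2 - 5*r + 4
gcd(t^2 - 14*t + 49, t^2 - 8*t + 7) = t - 7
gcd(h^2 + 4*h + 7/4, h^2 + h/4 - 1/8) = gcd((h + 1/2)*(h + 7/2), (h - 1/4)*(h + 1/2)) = h + 1/2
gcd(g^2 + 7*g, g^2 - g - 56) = g + 7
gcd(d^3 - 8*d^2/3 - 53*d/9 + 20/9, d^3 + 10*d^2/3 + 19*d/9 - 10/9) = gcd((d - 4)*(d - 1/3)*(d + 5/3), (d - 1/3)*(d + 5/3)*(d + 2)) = d^2 + 4*d/3 - 5/9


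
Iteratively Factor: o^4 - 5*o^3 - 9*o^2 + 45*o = (o - 5)*(o^3 - 9*o) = (o - 5)*(o - 3)*(o^2 + 3*o) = (o - 5)*(o - 3)*(o + 3)*(o)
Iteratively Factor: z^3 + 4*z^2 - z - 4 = (z + 4)*(z^2 - 1) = (z - 1)*(z + 4)*(z + 1)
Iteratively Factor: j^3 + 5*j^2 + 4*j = (j + 1)*(j^2 + 4*j) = j*(j + 1)*(j + 4)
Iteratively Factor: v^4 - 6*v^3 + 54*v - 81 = (v - 3)*(v^3 - 3*v^2 - 9*v + 27) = (v - 3)^2*(v^2 - 9) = (v - 3)^2*(v + 3)*(v - 3)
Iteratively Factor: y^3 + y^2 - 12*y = (y - 3)*(y^2 + 4*y) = y*(y - 3)*(y + 4)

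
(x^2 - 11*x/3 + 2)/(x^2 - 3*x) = (x - 2/3)/x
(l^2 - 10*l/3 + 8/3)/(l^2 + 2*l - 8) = (l - 4/3)/(l + 4)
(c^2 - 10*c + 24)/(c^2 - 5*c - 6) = (c - 4)/(c + 1)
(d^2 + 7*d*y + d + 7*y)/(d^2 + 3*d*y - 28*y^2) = (-d - 1)/(-d + 4*y)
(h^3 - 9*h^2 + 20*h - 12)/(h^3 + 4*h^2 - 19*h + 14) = (h - 6)/(h + 7)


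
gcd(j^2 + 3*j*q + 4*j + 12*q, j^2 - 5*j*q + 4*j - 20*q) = j + 4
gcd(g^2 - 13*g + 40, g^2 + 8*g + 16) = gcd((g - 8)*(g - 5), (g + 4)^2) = 1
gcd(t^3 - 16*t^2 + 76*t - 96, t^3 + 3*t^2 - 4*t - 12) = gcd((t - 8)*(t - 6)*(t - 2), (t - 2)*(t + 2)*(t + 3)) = t - 2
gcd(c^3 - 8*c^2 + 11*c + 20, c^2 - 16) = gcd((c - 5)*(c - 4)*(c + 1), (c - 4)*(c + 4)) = c - 4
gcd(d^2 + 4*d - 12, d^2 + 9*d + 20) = 1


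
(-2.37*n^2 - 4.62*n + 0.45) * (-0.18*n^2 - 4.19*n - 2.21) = 0.4266*n^4 + 10.7619*n^3 + 24.5145*n^2 + 8.3247*n - 0.9945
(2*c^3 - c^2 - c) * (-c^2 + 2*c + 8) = -2*c^5 + 5*c^4 + 15*c^3 - 10*c^2 - 8*c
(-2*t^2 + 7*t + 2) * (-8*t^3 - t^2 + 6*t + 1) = 16*t^5 - 54*t^4 - 35*t^3 + 38*t^2 + 19*t + 2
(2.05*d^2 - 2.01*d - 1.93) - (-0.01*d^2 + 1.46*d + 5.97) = 2.06*d^2 - 3.47*d - 7.9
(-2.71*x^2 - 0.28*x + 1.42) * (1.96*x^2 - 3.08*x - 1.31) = -5.3116*x^4 + 7.798*x^3 + 7.1957*x^2 - 4.0068*x - 1.8602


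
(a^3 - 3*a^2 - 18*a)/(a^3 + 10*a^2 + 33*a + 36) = a*(a - 6)/(a^2 + 7*a + 12)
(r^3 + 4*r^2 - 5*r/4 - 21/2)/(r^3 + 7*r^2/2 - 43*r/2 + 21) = (r^2 + 11*r/2 + 7)/(r^2 + 5*r - 14)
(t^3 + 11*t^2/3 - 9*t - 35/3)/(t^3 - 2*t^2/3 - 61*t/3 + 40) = (3*t^2 - 4*t - 7)/(3*t^2 - 17*t + 24)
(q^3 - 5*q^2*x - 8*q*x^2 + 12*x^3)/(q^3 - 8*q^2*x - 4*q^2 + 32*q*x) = (q^3 - 5*q^2*x - 8*q*x^2 + 12*x^3)/(q*(q^2 - 8*q*x - 4*q + 32*x))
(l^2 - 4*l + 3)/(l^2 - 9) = (l - 1)/(l + 3)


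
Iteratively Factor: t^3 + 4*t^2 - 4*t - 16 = (t + 2)*(t^2 + 2*t - 8) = (t - 2)*(t + 2)*(t + 4)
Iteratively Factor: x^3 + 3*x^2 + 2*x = (x + 2)*(x^2 + x) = x*(x + 2)*(x + 1)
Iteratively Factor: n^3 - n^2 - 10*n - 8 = (n + 1)*(n^2 - 2*n - 8) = (n + 1)*(n + 2)*(n - 4)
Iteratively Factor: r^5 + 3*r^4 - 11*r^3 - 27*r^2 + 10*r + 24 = (r + 1)*(r^4 + 2*r^3 - 13*r^2 - 14*r + 24) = (r - 1)*(r + 1)*(r^3 + 3*r^2 - 10*r - 24) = (r - 1)*(r + 1)*(r + 4)*(r^2 - r - 6) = (r - 1)*(r + 1)*(r + 2)*(r + 4)*(r - 3)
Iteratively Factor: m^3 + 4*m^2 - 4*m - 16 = (m + 4)*(m^2 - 4) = (m + 2)*(m + 4)*(m - 2)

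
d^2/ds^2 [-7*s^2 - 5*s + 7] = -14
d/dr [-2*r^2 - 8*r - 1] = -4*r - 8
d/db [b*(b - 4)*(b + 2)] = 3*b^2 - 4*b - 8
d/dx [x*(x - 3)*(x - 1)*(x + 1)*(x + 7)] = 5*x^4 + 16*x^3 - 66*x^2 - 8*x + 21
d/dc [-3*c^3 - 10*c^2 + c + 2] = -9*c^2 - 20*c + 1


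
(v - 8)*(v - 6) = v^2 - 14*v + 48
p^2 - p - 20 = (p - 5)*(p + 4)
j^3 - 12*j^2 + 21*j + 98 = (j - 7)^2*(j + 2)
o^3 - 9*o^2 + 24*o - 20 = (o - 5)*(o - 2)^2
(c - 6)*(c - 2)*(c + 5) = c^3 - 3*c^2 - 28*c + 60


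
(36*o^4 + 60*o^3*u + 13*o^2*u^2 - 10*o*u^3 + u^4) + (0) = 36*o^4 + 60*o^3*u + 13*o^2*u^2 - 10*o*u^3 + u^4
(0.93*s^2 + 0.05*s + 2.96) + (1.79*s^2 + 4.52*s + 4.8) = 2.72*s^2 + 4.57*s + 7.76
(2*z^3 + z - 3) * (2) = 4*z^3 + 2*z - 6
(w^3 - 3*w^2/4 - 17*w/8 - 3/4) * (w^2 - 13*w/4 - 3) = w^5 - 4*w^4 - 43*w^3/16 + 269*w^2/32 + 141*w/16 + 9/4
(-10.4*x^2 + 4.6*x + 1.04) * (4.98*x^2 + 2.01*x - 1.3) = -51.792*x^4 + 2.004*x^3 + 27.9452*x^2 - 3.8896*x - 1.352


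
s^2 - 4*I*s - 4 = (s - 2*I)^2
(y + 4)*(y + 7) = y^2 + 11*y + 28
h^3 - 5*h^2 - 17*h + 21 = (h - 7)*(h - 1)*(h + 3)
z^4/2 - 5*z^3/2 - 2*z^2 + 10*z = z*(z/2 + 1)*(z - 5)*(z - 2)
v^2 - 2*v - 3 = (v - 3)*(v + 1)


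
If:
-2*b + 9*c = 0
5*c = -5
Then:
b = -9/2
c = -1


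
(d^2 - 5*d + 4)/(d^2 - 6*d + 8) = (d - 1)/(d - 2)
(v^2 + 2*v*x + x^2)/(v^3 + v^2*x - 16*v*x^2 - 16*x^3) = (-v - x)/(-v^2 + 16*x^2)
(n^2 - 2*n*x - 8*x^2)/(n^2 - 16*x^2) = (n + 2*x)/(n + 4*x)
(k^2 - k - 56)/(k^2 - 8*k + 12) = (k^2 - k - 56)/(k^2 - 8*k + 12)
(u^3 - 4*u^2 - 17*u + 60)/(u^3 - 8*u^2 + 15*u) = (u + 4)/u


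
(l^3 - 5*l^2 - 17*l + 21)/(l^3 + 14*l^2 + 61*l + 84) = (l^2 - 8*l + 7)/(l^2 + 11*l + 28)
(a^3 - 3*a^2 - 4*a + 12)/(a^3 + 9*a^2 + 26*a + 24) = (a^2 - 5*a + 6)/(a^2 + 7*a + 12)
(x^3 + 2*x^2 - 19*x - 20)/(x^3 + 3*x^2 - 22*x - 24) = (x + 5)/(x + 6)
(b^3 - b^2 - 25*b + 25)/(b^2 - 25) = b - 1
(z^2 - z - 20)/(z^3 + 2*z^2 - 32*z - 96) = (z - 5)/(z^2 - 2*z - 24)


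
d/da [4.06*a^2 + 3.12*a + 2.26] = 8.12*a + 3.12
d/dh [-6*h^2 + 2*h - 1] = 2 - 12*h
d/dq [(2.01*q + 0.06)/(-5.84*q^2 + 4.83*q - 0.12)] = (11.7384*q^2 + 0.700799999999999*q - 0.531)/(34.1056*q^4 - 56.4144*q^3 + 24.7305*q^2 - 1.1592*q + 0.0144)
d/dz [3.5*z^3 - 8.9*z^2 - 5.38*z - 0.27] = 10.5*z^2 - 17.8*z - 5.38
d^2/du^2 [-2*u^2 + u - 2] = -4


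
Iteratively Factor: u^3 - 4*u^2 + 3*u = (u - 3)*(u^2 - u) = (u - 3)*(u - 1)*(u)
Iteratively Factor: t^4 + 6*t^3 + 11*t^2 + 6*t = (t + 3)*(t^3 + 3*t^2 + 2*t) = (t + 2)*(t + 3)*(t^2 + t) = (t + 1)*(t + 2)*(t + 3)*(t)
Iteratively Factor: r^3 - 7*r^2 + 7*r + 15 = (r + 1)*(r^2 - 8*r + 15) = (r - 5)*(r + 1)*(r - 3)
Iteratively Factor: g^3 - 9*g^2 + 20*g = (g)*(g^2 - 9*g + 20) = g*(g - 4)*(g - 5)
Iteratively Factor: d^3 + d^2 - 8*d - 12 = (d + 2)*(d^2 - d - 6) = (d - 3)*(d + 2)*(d + 2)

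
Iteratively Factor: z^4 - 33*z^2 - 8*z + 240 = (z + 4)*(z^3 - 4*z^2 - 17*z + 60) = (z + 4)^2*(z^2 - 8*z + 15) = (z - 3)*(z + 4)^2*(z - 5)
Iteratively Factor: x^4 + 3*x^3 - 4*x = (x + 2)*(x^3 + x^2 - 2*x) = x*(x + 2)*(x^2 + x - 2) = x*(x + 2)^2*(x - 1)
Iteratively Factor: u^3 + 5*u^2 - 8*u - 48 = (u - 3)*(u^2 + 8*u + 16) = (u - 3)*(u + 4)*(u + 4)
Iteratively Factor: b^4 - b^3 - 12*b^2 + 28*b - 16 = (b - 2)*(b^3 + b^2 - 10*b + 8) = (b - 2)*(b - 1)*(b^2 + 2*b - 8) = (b - 2)*(b - 1)*(b + 4)*(b - 2)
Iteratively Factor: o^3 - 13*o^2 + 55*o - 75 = (o - 3)*(o^2 - 10*o + 25) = (o - 5)*(o - 3)*(o - 5)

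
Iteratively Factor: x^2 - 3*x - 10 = (x - 5)*(x + 2)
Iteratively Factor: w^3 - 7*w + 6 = (w + 3)*(w^2 - 3*w + 2) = (w - 1)*(w + 3)*(w - 2)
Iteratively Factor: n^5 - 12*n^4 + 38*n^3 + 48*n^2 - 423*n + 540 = (n - 3)*(n^4 - 9*n^3 + 11*n^2 + 81*n - 180) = (n - 3)*(n + 3)*(n^3 - 12*n^2 + 47*n - 60) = (n - 3)^2*(n + 3)*(n^2 - 9*n + 20) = (n - 5)*(n - 3)^2*(n + 3)*(n - 4)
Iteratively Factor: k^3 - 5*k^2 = (k)*(k^2 - 5*k) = k^2*(k - 5)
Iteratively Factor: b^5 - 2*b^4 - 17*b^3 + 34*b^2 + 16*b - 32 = (b + 4)*(b^4 - 6*b^3 + 7*b^2 + 6*b - 8) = (b - 1)*(b + 4)*(b^3 - 5*b^2 + 2*b + 8) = (b - 1)*(b + 1)*(b + 4)*(b^2 - 6*b + 8) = (b - 2)*(b - 1)*(b + 1)*(b + 4)*(b - 4)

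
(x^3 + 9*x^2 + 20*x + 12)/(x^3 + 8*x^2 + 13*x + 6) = (x + 2)/(x + 1)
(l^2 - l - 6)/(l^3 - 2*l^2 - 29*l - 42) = (l - 3)/(l^2 - 4*l - 21)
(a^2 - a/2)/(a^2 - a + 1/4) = 2*a/(2*a - 1)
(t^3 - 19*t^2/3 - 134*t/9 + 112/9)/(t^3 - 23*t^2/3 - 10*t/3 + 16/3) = (t + 7/3)/(t + 1)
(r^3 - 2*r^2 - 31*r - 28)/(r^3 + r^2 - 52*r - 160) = (r^2 - 6*r - 7)/(r^2 - 3*r - 40)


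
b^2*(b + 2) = b^3 + 2*b^2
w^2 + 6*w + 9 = (w + 3)^2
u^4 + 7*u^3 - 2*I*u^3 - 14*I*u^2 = u^2*(u + 7)*(u - 2*I)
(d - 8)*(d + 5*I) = d^2 - 8*d + 5*I*d - 40*I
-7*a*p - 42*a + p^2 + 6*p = (-7*a + p)*(p + 6)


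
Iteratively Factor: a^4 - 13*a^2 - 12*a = (a - 4)*(a^3 + 4*a^2 + 3*a) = (a - 4)*(a + 3)*(a^2 + a) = a*(a - 4)*(a + 3)*(a + 1)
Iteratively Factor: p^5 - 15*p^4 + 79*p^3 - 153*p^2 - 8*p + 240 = (p - 4)*(p^4 - 11*p^3 + 35*p^2 - 13*p - 60) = (p - 4)*(p + 1)*(p^3 - 12*p^2 + 47*p - 60) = (p - 4)^2*(p + 1)*(p^2 - 8*p + 15) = (p - 5)*(p - 4)^2*(p + 1)*(p - 3)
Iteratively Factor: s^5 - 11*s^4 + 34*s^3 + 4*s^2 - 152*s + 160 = (s - 2)*(s^4 - 9*s^3 + 16*s^2 + 36*s - 80) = (s - 5)*(s - 2)*(s^3 - 4*s^2 - 4*s + 16) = (s - 5)*(s - 2)*(s + 2)*(s^2 - 6*s + 8) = (s - 5)*(s - 4)*(s - 2)*(s + 2)*(s - 2)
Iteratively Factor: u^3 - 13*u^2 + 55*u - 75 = (u - 3)*(u^2 - 10*u + 25) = (u - 5)*(u - 3)*(u - 5)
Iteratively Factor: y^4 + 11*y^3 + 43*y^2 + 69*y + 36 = (y + 1)*(y^3 + 10*y^2 + 33*y + 36) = (y + 1)*(y + 3)*(y^2 + 7*y + 12) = (y + 1)*(y + 3)^2*(y + 4)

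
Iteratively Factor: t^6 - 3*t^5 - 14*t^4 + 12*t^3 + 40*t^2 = (t - 2)*(t^5 - t^4 - 16*t^3 - 20*t^2) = t*(t - 2)*(t^4 - t^3 - 16*t^2 - 20*t) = t*(t - 2)*(t + 2)*(t^3 - 3*t^2 - 10*t) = t*(t - 5)*(t - 2)*(t + 2)*(t^2 + 2*t) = t*(t - 5)*(t - 2)*(t + 2)^2*(t)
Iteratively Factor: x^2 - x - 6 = (x + 2)*(x - 3)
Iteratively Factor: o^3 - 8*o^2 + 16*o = (o - 4)*(o^2 - 4*o) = (o - 4)^2*(o)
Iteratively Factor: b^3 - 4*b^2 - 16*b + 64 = (b - 4)*(b^2 - 16) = (b - 4)^2*(b + 4)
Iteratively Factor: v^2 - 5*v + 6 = (v - 2)*(v - 3)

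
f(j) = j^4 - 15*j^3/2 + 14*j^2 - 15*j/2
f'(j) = 4*j^3 - 45*j^2/2 + 28*j - 15/2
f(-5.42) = 2509.04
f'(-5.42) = -1457.11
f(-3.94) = 946.58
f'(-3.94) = -711.75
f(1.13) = 0.21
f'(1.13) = 1.18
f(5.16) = 12.57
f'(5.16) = 87.46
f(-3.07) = 460.81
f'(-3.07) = -421.26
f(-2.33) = 217.82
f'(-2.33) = -245.49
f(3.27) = -22.73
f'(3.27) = -16.67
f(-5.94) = 3355.34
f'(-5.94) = -1806.04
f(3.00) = -18.00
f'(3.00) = -18.00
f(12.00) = 9702.00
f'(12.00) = 4000.50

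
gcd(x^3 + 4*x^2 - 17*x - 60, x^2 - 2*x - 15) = x + 3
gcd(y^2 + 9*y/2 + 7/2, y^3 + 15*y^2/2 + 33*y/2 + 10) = y + 1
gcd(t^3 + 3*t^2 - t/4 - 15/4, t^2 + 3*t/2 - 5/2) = t^2 + 3*t/2 - 5/2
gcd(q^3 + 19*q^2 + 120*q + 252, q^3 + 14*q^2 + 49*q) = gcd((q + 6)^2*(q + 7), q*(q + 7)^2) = q + 7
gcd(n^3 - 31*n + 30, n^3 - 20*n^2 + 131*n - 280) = n - 5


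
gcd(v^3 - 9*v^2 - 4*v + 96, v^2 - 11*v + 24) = v - 8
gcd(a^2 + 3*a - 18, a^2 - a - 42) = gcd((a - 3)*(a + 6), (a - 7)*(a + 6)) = a + 6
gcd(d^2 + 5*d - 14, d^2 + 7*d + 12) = 1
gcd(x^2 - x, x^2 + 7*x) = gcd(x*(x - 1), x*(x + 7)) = x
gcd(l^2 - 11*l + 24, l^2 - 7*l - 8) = l - 8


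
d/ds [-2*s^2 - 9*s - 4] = -4*s - 9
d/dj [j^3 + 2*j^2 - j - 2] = 3*j^2 + 4*j - 1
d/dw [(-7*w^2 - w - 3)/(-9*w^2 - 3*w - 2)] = (12*w^2 - 26*w - 7)/(81*w^4 + 54*w^3 + 45*w^2 + 12*w + 4)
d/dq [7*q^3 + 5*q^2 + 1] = q*(21*q + 10)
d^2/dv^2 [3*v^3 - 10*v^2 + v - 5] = 18*v - 20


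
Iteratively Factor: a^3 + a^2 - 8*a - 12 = (a - 3)*(a^2 + 4*a + 4) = (a - 3)*(a + 2)*(a + 2)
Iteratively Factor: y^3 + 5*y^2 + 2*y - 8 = (y + 2)*(y^2 + 3*y - 4) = (y + 2)*(y + 4)*(y - 1)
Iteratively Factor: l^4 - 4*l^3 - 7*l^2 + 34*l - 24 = (l + 3)*(l^3 - 7*l^2 + 14*l - 8) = (l - 4)*(l + 3)*(l^2 - 3*l + 2) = (l - 4)*(l - 1)*(l + 3)*(l - 2)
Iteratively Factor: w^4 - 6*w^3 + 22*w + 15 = (w - 3)*(w^3 - 3*w^2 - 9*w - 5) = (w - 3)*(w + 1)*(w^2 - 4*w - 5) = (w - 5)*(w - 3)*(w + 1)*(w + 1)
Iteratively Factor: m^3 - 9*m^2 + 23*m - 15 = (m - 1)*(m^2 - 8*m + 15) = (m - 3)*(m - 1)*(m - 5)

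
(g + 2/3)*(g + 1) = g^2 + 5*g/3 + 2/3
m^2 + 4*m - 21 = (m - 3)*(m + 7)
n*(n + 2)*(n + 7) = n^3 + 9*n^2 + 14*n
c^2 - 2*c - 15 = (c - 5)*(c + 3)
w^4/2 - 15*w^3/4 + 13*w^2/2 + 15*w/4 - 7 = (w/2 + 1/2)*(w - 4)*(w - 7/2)*(w - 1)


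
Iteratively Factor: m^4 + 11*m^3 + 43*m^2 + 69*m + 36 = (m + 3)*(m^3 + 8*m^2 + 19*m + 12) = (m + 3)^2*(m^2 + 5*m + 4) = (m + 1)*(m + 3)^2*(m + 4)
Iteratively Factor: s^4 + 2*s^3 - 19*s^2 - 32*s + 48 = (s - 1)*(s^3 + 3*s^2 - 16*s - 48) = (s - 1)*(s + 3)*(s^2 - 16) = (s - 4)*(s - 1)*(s + 3)*(s + 4)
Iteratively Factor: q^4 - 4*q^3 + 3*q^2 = (q - 3)*(q^3 - q^2) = q*(q - 3)*(q^2 - q) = q^2*(q - 3)*(q - 1)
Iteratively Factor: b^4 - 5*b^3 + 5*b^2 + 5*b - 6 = (b - 1)*(b^3 - 4*b^2 + b + 6) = (b - 2)*(b - 1)*(b^2 - 2*b - 3) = (b - 2)*(b - 1)*(b + 1)*(b - 3)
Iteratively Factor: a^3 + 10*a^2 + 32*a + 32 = (a + 2)*(a^2 + 8*a + 16) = (a + 2)*(a + 4)*(a + 4)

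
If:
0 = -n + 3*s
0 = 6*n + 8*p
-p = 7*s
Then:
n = 0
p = 0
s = 0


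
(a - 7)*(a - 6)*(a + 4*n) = a^3 + 4*a^2*n - 13*a^2 - 52*a*n + 42*a + 168*n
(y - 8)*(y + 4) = y^2 - 4*y - 32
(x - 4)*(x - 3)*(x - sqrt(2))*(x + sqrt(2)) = x^4 - 7*x^3 + 10*x^2 + 14*x - 24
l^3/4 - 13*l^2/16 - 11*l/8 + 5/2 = (l/4 + 1/2)*(l - 4)*(l - 5/4)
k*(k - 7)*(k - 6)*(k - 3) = k^4 - 16*k^3 + 81*k^2 - 126*k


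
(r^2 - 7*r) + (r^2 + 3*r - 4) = 2*r^2 - 4*r - 4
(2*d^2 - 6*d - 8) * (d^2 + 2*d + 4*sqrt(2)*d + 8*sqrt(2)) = 2*d^4 - 2*d^3 + 8*sqrt(2)*d^3 - 20*d^2 - 8*sqrt(2)*d^2 - 80*sqrt(2)*d - 16*d - 64*sqrt(2)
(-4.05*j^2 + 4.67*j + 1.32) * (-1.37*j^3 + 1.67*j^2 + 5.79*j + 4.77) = 5.5485*j^5 - 13.1614*j^4 - 17.459*j^3 + 9.9252*j^2 + 29.9187*j + 6.2964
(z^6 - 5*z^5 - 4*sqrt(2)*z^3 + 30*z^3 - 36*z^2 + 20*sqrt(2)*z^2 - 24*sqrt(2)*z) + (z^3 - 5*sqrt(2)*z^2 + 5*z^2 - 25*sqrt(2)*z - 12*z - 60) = z^6 - 5*z^5 - 4*sqrt(2)*z^3 + 31*z^3 - 31*z^2 + 15*sqrt(2)*z^2 - 49*sqrt(2)*z - 12*z - 60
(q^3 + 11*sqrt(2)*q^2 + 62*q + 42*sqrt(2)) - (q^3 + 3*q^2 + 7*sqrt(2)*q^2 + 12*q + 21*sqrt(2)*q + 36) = -3*q^2 + 4*sqrt(2)*q^2 - 21*sqrt(2)*q + 50*q - 36 + 42*sqrt(2)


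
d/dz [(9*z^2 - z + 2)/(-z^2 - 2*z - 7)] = (-19*z^2 - 122*z + 11)/(z^4 + 4*z^3 + 18*z^2 + 28*z + 49)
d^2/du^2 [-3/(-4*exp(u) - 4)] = 3*(exp(u) - 1)*exp(u)/(4*(exp(u) + 1)^3)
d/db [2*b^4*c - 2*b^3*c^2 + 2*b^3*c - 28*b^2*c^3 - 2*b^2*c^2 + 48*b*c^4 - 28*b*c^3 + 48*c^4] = 2*c*(4*b^3 - 3*b^2*c + 3*b^2 - 28*b*c^2 - 2*b*c + 24*c^3 - 14*c^2)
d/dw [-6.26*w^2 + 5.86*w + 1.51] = 5.86 - 12.52*w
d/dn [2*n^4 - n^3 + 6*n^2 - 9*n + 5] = 8*n^3 - 3*n^2 + 12*n - 9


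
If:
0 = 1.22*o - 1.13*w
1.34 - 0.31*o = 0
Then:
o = 4.32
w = 4.67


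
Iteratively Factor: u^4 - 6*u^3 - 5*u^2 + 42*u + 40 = (u + 2)*(u^3 - 8*u^2 + 11*u + 20) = (u - 5)*(u + 2)*(u^2 - 3*u - 4) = (u - 5)*(u + 1)*(u + 2)*(u - 4)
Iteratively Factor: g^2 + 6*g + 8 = (g + 4)*(g + 2)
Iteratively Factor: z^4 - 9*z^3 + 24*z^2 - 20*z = (z - 2)*(z^3 - 7*z^2 + 10*z) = (z - 5)*(z - 2)*(z^2 - 2*z) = z*(z - 5)*(z - 2)*(z - 2)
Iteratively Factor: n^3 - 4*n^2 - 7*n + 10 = (n - 1)*(n^2 - 3*n - 10) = (n - 5)*(n - 1)*(n + 2)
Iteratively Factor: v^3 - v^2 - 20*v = (v)*(v^2 - v - 20) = v*(v + 4)*(v - 5)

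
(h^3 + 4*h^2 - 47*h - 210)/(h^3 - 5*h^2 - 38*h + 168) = (h + 5)/(h - 4)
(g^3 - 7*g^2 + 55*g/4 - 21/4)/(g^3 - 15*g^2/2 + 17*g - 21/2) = (g - 1/2)/(g - 1)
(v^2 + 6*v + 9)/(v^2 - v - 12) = (v + 3)/(v - 4)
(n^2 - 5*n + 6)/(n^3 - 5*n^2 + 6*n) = 1/n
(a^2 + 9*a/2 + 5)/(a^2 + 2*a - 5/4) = 2*(a + 2)/(2*a - 1)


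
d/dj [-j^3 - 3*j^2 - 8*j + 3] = -3*j^2 - 6*j - 8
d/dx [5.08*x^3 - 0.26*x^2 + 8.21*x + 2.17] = 15.24*x^2 - 0.52*x + 8.21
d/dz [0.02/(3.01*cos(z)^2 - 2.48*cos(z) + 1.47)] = (0.1204*cos(z) - 0.0496)*sin(z)/(3.01*cos(z)^2 - 2.48*cos(z) + 1.47)^2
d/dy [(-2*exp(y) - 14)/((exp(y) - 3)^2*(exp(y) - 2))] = 2*(-(exp(y) - 3)*(exp(y) - 2) + (exp(y) - 3)*(exp(y) + 7) + 2*(exp(y) - 2)*(exp(y) + 7))*exp(y)/((exp(y) - 3)^3*(exp(y) - 2)^2)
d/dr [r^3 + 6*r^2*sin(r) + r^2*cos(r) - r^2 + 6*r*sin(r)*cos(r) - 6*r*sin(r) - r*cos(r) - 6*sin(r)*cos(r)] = -r^2*sin(r) + 6*r^2*cos(r) + 3*r^2 + 13*r*sin(r) - 4*r*cos(r) + 6*r*cos(2*r) - 2*r - 6*sin(r) + 3*sin(2*r) - cos(r) - 6*cos(2*r)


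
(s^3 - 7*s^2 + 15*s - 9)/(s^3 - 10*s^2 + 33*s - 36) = (s - 1)/(s - 4)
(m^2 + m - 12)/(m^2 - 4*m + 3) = (m + 4)/(m - 1)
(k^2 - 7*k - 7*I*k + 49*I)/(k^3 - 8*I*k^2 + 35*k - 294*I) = (k - 7)/(k^2 - I*k + 42)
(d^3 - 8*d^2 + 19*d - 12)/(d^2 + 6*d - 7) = (d^2 - 7*d + 12)/(d + 7)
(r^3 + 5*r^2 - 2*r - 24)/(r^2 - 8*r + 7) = (r^3 + 5*r^2 - 2*r - 24)/(r^2 - 8*r + 7)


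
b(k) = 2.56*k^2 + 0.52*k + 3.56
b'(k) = 5.12*k + 0.52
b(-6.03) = 93.51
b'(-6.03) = -30.35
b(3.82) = 42.90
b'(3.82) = 20.08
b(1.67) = 11.57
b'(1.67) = 9.07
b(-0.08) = 3.53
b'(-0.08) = 0.11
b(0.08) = 3.62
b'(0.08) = 0.93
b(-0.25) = 3.59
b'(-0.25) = -0.76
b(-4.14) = 45.28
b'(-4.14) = -20.68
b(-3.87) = 39.89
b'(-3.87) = -19.29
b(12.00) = 378.44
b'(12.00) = 61.96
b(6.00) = 98.84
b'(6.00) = 31.24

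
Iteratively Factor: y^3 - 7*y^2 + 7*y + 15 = (y + 1)*(y^2 - 8*y + 15) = (y - 5)*(y + 1)*(y - 3)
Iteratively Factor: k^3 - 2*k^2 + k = (k)*(k^2 - 2*k + 1) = k*(k - 1)*(k - 1)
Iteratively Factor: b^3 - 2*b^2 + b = (b - 1)*(b^2 - b) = (b - 1)^2*(b)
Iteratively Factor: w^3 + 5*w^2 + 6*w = (w + 3)*(w^2 + 2*w) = (w + 2)*(w + 3)*(w)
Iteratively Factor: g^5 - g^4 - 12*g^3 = (g + 3)*(g^4 - 4*g^3) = g*(g + 3)*(g^3 - 4*g^2) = g*(g - 4)*(g + 3)*(g^2) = g^2*(g - 4)*(g + 3)*(g)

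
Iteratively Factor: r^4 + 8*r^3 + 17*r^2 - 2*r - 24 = (r - 1)*(r^3 + 9*r^2 + 26*r + 24) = (r - 1)*(r + 3)*(r^2 + 6*r + 8) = (r - 1)*(r + 3)*(r + 4)*(r + 2)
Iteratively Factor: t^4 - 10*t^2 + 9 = (t - 1)*(t^3 + t^2 - 9*t - 9) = (t - 1)*(t + 1)*(t^2 - 9) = (t - 1)*(t + 1)*(t + 3)*(t - 3)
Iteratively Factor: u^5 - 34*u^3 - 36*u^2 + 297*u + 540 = (u + 3)*(u^4 - 3*u^3 - 25*u^2 + 39*u + 180) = (u + 3)^2*(u^3 - 6*u^2 - 7*u + 60) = (u - 4)*(u + 3)^2*(u^2 - 2*u - 15) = (u - 5)*(u - 4)*(u + 3)^2*(u + 3)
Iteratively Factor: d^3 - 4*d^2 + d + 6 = (d - 3)*(d^2 - d - 2) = (d - 3)*(d - 2)*(d + 1)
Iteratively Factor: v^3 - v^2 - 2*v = (v + 1)*(v^2 - 2*v) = (v - 2)*(v + 1)*(v)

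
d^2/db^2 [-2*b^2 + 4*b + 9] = -4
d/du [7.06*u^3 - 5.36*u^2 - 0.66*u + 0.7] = 21.18*u^2 - 10.72*u - 0.66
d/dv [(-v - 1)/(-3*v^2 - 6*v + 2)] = (3*v^2 + 6*v - 6*(v + 1)^2 - 2)/(3*v^2 + 6*v - 2)^2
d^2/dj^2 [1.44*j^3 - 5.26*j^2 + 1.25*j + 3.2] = 8.64*j - 10.52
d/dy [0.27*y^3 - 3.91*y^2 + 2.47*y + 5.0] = 0.81*y^2 - 7.82*y + 2.47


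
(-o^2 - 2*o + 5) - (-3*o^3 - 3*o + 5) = 3*o^3 - o^2 + o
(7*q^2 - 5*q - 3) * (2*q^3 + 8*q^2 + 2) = 14*q^5 + 46*q^4 - 46*q^3 - 10*q^2 - 10*q - 6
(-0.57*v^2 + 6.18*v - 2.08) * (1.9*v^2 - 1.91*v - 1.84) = -1.083*v^4 + 12.8307*v^3 - 14.707*v^2 - 7.3984*v + 3.8272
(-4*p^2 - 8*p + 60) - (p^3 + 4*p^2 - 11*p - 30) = -p^3 - 8*p^2 + 3*p + 90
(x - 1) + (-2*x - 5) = -x - 6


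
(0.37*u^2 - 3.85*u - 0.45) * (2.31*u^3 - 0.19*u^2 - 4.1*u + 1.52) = 0.8547*u^5 - 8.9638*u^4 - 1.825*u^3 + 16.4329*u^2 - 4.007*u - 0.684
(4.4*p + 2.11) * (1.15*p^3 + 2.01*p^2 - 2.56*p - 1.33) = 5.06*p^4 + 11.2705*p^3 - 7.0229*p^2 - 11.2536*p - 2.8063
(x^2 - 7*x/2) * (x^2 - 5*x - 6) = x^4 - 17*x^3/2 + 23*x^2/2 + 21*x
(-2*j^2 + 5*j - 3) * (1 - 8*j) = 16*j^3 - 42*j^2 + 29*j - 3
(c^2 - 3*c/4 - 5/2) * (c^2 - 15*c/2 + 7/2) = c^4 - 33*c^3/4 + 53*c^2/8 + 129*c/8 - 35/4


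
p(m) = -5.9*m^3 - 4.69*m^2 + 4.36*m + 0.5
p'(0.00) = 4.36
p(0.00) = 0.50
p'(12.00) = -2657.00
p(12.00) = -10817.74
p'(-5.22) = -428.97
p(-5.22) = 689.14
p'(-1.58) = -25.01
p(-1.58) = 5.17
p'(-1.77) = -34.49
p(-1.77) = 10.81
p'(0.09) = 3.37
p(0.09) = 0.85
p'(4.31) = -364.86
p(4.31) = -540.20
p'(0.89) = -18.01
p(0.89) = -3.49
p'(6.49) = -802.04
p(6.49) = -1781.57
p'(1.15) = -29.84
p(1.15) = -9.66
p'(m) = -17.7*m^2 - 9.38*m + 4.36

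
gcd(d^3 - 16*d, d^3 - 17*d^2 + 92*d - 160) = d - 4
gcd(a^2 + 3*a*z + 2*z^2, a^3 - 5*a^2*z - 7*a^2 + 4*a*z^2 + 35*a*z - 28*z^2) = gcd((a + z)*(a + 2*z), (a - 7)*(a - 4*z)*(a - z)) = 1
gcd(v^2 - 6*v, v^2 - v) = v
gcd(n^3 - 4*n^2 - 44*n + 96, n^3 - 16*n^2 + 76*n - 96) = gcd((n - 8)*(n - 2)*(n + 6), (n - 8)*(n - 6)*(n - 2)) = n^2 - 10*n + 16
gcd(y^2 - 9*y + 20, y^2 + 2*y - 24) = y - 4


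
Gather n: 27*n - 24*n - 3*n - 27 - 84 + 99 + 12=0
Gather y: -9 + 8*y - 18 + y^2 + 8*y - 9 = y^2 + 16*y - 36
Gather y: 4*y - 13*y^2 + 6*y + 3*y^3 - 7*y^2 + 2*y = 3*y^3 - 20*y^2 + 12*y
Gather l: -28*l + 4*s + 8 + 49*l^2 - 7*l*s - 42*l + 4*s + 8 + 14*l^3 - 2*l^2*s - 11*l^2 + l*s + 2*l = 14*l^3 + l^2*(38 - 2*s) + l*(-6*s - 68) + 8*s + 16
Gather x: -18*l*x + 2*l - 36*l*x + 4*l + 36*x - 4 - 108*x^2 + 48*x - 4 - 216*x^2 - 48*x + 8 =6*l - 324*x^2 + x*(36 - 54*l)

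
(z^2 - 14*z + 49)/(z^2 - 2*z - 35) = (z - 7)/(z + 5)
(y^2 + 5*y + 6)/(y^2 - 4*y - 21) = (y + 2)/(y - 7)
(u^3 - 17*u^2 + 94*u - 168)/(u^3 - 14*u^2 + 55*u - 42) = (u - 4)/(u - 1)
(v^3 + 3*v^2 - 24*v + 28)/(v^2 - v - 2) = (v^2 + 5*v - 14)/(v + 1)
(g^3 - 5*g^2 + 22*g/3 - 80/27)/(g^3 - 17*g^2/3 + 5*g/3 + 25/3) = (9*g^2 - 30*g + 16)/(9*(g^2 - 4*g - 5))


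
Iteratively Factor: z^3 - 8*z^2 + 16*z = (z)*(z^2 - 8*z + 16) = z*(z - 4)*(z - 4)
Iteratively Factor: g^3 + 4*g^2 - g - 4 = (g - 1)*(g^2 + 5*g + 4) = (g - 1)*(g + 1)*(g + 4)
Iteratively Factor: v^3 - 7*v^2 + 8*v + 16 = (v - 4)*(v^2 - 3*v - 4) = (v - 4)*(v + 1)*(v - 4)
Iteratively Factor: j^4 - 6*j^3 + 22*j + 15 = (j + 1)*(j^3 - 7*j^2 + 7*j + 15) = (j - 3)*(j + 1)*(j^2 - 4*j - 5) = (j - 5)*(j - 3)*(j + 1)*(j + 1)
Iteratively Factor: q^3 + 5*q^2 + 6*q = (q + 3)*(q^2 + 2*q) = q*(q + 3)*(q + 2)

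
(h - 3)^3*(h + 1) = h^4 - 8*h^3 + 18*h^2 - 27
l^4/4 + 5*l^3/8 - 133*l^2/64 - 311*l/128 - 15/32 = (l/4 + 1)*(l - 5/2)*(l + 1/4)*(l + 3/4)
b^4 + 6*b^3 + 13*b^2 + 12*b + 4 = (b + 1)^2*(b + 2)^2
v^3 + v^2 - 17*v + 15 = (v - 3)*(v - 1)*(v + 5)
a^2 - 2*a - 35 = (a - 7)*(a + 5)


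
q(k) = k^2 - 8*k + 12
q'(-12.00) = -32.00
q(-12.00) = 252.00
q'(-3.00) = -14.00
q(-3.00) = 45.00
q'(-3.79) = -15.58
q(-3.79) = 56.68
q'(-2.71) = -13.42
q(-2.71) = 41.02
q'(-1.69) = -11.38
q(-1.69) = 28.38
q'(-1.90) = -11.80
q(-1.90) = 30.81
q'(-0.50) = -9.00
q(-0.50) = 16.25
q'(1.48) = -5.04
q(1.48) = 2.35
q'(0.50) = -7.00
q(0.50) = 8.25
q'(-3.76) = -15.52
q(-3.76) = 56.22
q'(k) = 2*k - 8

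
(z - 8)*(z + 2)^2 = z^3 - 4*z^2 - 28*z - 32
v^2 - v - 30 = (v - 6)*(v + 5)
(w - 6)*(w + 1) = w^2 - 5*w - 6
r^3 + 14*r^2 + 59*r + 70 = (r + 2)*(r + 5)*(r + 7)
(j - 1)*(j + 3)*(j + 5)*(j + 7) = j^4 + 14*j^3 + 56*j^2 + 34*j - 105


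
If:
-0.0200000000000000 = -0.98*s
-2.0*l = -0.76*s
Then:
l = 0.01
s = 0.02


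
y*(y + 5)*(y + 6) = y^3 + 11*y^2 + 30*y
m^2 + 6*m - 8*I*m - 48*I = (m + 6)*(m - 8*I)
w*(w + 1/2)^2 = w^3 + w^2 + w/4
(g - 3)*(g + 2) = g^2 - g - 6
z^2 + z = z*(z + 1)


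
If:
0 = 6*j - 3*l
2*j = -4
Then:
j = -2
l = -4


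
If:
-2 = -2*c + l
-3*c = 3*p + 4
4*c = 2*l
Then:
No Solution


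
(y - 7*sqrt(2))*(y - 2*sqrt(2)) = y^2 - 9*sqrt(2)*y + 28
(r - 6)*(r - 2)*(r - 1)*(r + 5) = r^4 - 4*r^3 - 25*r^2 + 88*r - 60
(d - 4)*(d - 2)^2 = d^3 - 8*d^2 + 20*d - 16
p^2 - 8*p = p*(p - 8)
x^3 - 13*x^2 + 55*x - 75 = (x - 5)^2*(x - 3)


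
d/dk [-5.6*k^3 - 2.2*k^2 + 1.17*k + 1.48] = -16.8*k^2 - 4.4*k + 1.17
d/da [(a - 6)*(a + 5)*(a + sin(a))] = (a - 6)*(a + 5)*(cos(a) + 1) + (a - 6)*(a + sin(a)) + (a + 5)*(a + sin(a))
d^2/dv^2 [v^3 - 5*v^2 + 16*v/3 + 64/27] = 6*v - 10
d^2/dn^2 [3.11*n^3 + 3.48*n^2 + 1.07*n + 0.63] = 18.66*n + 6.96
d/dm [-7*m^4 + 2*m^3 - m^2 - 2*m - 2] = -28*m^3 + 6*m^2 - 2*m - 2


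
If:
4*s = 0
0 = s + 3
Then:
No Solution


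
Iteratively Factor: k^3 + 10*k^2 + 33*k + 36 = (k + 4)*(k^2 + 6*k + 9) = (k + 3)*(k + 4)*(k + 3)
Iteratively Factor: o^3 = (o)*(o^2) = o^2*(o)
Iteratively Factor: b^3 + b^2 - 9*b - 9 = (b + 3)*(b^2 - 2*b - 3) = (b + 1)*(b + 3)*(b - 3)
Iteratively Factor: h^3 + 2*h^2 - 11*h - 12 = (h - 3)*(h^2 + 5*h + 4) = (h - 3)*(h + 1)*(h + 4)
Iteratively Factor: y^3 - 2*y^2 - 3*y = (y - 3)*(y^2 + y) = y*(y - 3)*(y + 1)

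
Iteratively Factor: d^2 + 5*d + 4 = (d + 1)*(d + 4)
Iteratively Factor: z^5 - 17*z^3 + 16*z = (z - 4)*(z^4 + 4*z^3 - z^2 - 4*z) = z*(z - 4)*(z^3 + 4*z^2 - z - 4) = z*(z - 4)*(z - 1)*(z^2 + 5*z + 4) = z*(z - 4)*(z - 1)*(z + 4)*(z + 1)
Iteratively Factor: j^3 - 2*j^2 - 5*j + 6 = (j + 2)*(j^2 - 4*j + 3) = (j - 3)*(j + 2)*(j - 1)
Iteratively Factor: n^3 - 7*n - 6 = (n + 1)*(n^2 - n - 6) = (n - 3)*(n + 1)*(n + 2)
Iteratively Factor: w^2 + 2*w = (w)*(w + 2)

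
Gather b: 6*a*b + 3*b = b*(6*a + 3)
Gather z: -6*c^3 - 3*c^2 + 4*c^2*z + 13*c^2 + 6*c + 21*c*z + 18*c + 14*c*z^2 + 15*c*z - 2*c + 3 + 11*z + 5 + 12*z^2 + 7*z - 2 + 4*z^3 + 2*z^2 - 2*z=-6*c^3 + 10*c^2 + 22*c + 4*z^3 + z^2*(14*c + 14) + z*(4*c^2 + 36*c + 16) + 6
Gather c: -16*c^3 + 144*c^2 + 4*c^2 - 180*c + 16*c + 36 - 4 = -16*c^3 + 148*c^2 - 164*c + 32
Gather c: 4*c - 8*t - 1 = 4*c - 8*t - 1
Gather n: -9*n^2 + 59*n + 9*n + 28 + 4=-9*n^2 + 68*n + 32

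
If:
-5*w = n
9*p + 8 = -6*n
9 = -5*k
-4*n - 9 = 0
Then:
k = -9/5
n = -9/4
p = 11/18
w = 9/20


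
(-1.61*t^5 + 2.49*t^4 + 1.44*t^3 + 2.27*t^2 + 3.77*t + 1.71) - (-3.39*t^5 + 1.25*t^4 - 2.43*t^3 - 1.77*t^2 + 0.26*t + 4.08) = 1.78*t^5 + 1.24*t^4 + 3.87*t^3 + 4.04*t^2 + 3.51*t - 2.37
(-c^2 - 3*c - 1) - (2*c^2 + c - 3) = -3*c^2 - 4*c + 2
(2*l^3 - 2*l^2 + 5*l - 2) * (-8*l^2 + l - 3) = -16*l^5 + 18*l^4 - 48*l^3 + 27*l^2 - 17*l + 6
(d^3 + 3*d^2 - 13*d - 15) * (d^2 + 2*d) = d^5 + 5*d^4 - 7*d^3 - 41*d^2 - 30*d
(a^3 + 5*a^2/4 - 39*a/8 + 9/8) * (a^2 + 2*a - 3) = a^5 + 13*a^4/4 - 43*a^3/8 - 99*a^2/8 + 135*a/8 - 27/8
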